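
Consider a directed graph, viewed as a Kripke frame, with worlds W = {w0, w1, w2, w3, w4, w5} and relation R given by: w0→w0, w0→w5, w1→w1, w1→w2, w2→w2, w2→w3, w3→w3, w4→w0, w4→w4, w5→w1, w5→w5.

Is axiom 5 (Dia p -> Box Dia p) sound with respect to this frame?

No

The schema 5 characterises exactly the Euclidean frames.
Euclidean: no — w0 R w5 and w0 R w0, but not w5 R w0.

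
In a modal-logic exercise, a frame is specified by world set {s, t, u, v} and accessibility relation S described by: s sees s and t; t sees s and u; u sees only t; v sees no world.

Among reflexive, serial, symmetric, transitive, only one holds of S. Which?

Reflexive: no — t is not related to itself.
Serial: no — v has no S-successor.
Symmetric: yes — every pair in S has its reverse in S.
Transitive: no — s S t and t S u, but not s S u.
Only symmetric holds.

symmetric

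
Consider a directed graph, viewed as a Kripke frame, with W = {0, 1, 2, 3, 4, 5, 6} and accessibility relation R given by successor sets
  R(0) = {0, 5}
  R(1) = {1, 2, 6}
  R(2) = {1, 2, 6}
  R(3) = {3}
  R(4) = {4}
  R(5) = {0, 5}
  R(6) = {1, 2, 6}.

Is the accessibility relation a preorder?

Reflexive: yes — every world is R-related to itself.
Transitive: yes — every two-step R-path is closed by a direct edge.
So R is a preorder.

Yes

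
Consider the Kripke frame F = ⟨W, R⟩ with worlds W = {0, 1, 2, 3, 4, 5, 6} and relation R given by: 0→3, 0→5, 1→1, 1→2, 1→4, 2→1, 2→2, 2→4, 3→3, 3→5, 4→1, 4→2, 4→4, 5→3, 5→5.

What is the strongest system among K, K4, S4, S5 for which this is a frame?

Transitive (axiom 4): yes — every two-step R-path is closed by a direct edge.
Reflexive (axiom T): no — 0 is not related to itself.
Euclidean (axiom 5): yes — any two successors of a common world are R-related.
So F validates K, K4; S4 would additionally require R to be reflexive. The strongest is K4.

K4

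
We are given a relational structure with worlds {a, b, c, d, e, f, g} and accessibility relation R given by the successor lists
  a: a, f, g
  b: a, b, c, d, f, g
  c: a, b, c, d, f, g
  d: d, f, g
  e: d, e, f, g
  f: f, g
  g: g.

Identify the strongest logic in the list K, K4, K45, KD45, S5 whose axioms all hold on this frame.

K4

Transitive (axiom 4): yes — every two-step R-path is closed by a direct edge.
Euclidean (axiom 5): no — a R g and a R f, but not g R f.
Serial (axiom D): yes — every world has a successor (e.g. a R a).
Reflexive (axiom T): yes — every world is R-related to itself.
So F validates K, K4; K45 would additionally require R to be Euclidean. The strongest is K4.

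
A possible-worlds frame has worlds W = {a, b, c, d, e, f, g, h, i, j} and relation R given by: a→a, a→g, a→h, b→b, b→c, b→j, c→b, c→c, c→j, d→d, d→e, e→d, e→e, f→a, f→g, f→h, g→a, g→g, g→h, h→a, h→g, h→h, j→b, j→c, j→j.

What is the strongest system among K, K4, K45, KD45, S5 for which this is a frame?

Transitive (axiom 4): yes — every two-step R-path is closed by a direct edge.
Euclidean (axiom 5): yes — any two successors of a common world are R-related.
Serial (axiom D): no — i has no R-successor.
Reflexive (axiom T): no — f is not related to itself.
So F validates K, K4, K45; KD45 would additionally require R to be serial. The strongest is K45.

K45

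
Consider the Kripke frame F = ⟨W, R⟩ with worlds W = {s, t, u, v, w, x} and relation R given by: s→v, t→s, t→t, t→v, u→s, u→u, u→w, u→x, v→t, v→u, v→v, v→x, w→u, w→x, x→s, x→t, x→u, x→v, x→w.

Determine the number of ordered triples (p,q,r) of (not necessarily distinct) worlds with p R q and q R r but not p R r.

22

Enumerating: (s,v,t), (s,v,u), (s,v,x), (t,v,u), (t,v,x), (u,s,v), (u,x,t), (u,x,v), (v,t,s), (v,u,s), (v,u,w), (v,x,s), … and 10 more.
Total: 22.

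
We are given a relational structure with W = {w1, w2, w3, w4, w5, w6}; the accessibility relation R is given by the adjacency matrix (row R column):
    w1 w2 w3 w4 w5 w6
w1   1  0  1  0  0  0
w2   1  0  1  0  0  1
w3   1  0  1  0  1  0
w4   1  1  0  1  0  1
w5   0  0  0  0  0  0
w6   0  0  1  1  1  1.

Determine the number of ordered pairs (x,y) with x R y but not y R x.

Enumerating: (w2,w1), (w2,w3), (w2,w6), (w3,w5), (w4,w1), (w4,w2), (w6,w3), (w6,w5).

8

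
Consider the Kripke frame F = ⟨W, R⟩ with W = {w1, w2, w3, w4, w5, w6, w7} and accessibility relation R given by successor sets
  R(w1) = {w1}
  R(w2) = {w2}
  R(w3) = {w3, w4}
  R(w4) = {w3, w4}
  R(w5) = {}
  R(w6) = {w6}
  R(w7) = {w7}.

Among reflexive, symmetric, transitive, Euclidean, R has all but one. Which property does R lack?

Reflexive: no — w5 is not related to itself.
Symmetric: yes — every pair in R has its reverse in R.
Transitive: yes — every two-step R-path is closed by a direct edge.
Euclidean: yes — any two successors of a common world are R-related.
Only reflexive fails.

reflexive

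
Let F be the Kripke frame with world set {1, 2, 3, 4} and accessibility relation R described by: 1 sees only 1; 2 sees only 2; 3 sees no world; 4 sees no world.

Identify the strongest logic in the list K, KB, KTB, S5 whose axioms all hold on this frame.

Symmetric (axiom B): yes — every pair in R has its reverse in R.
Reflexive (axiom T): no — 3 is not related to itself.
Euclidean (axiom 5): yes — any two successors of a common world are R-related.
So F validates K, KB; KTB would additionally require R to be reflexive. The strongest is KB.

KB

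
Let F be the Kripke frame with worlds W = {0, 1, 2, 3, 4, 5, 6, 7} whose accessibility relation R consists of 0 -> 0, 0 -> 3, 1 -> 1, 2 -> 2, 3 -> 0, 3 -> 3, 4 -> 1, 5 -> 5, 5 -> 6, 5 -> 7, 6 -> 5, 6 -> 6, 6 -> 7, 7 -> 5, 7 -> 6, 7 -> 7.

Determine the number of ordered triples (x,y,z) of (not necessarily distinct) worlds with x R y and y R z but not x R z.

0

R is transitive; there are no such tuples.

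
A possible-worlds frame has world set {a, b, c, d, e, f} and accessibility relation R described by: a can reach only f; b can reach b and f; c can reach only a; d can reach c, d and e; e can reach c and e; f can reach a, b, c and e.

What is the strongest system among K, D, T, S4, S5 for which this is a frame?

Serial (axiom D): yes — every world has a successor (e.g. a R f).
Reflexive (axiom T): no — a is not related to itself.
Transitive (axiom 4): no — a R f and f R b, but not a R b.
Euclidean (axiom 5): no — d R c and d R e, but not c R e.
So F validates K, D; T would additionally require R to be reflexive. The strongest is D.

D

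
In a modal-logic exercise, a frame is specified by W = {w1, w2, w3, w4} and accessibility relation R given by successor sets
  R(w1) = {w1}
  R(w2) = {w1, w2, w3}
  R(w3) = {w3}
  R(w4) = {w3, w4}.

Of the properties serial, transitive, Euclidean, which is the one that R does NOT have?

Euclidean

Serial: yes — every world has a successor (e.g. w1 R w1).
Transitive: yes — every two-step R-path is closed by a direct edge.
Euclidean: no — w2 R w1 and w2 R w3, but not w1 R w3.
Only Euclidean fails.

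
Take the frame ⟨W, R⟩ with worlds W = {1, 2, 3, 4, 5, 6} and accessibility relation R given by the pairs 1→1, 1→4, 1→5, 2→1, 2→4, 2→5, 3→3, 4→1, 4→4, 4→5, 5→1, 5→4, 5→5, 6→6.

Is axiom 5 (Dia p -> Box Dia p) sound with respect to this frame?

Yes

By correspondence theory, 5 is valid on a frame iff R is Euclidean.
Euclidean: yes — any two successors of a common world are R-related.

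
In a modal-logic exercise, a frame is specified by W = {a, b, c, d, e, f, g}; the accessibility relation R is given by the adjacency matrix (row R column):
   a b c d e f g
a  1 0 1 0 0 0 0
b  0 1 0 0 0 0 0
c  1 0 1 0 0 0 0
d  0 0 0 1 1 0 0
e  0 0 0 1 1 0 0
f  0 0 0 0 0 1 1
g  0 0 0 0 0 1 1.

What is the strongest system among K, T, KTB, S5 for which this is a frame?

Reflexive (axiom T): yes — every world is R-related to itself.
Symmetric (axiom B): yes — every pair in R has its reverse in R.
Euclidean (axiom 5): yes — any two successors of a common world are R-related.
So F validates K, T, KTB, S5. The strongest is S5.

S5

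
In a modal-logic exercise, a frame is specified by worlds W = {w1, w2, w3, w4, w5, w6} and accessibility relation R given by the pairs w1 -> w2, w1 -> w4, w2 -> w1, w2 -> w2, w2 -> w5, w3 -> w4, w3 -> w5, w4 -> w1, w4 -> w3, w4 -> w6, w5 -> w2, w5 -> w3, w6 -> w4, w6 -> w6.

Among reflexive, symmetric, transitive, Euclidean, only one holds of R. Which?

symmetric

Reflexive: no — w1 is not related to itself.
Symmetric: yes — every pair in R has its reverse in R.
Transitive: no — w1 R w2 and w2 R w5, but not w1 R w5.
Euclidean: no — w1 R w2 and w1 R w4, but not w2 R w4.
Only symmetric holds.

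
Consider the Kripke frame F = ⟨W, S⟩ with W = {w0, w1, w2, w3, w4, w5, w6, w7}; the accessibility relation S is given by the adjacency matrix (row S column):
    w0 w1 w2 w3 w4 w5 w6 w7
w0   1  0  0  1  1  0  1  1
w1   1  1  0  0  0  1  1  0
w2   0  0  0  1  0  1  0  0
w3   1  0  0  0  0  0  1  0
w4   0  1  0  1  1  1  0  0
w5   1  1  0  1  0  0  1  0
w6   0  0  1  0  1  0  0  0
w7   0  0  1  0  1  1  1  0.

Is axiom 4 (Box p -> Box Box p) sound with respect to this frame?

No

Axiom 4 corresponds to the accessibility relation being transitive.
Transitive: no — w0 S w4 and w4 S w1, but not w0 S w1.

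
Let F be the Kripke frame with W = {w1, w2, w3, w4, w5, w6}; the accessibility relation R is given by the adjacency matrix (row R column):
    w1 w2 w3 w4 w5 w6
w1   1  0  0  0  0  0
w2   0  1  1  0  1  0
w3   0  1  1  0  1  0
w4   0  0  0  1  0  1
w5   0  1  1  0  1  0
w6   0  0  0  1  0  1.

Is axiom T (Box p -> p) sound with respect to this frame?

Axiom T corresponds to the accessibility relation being reflexive.
Reflexive: yes — every world is R-related to itself.

Yes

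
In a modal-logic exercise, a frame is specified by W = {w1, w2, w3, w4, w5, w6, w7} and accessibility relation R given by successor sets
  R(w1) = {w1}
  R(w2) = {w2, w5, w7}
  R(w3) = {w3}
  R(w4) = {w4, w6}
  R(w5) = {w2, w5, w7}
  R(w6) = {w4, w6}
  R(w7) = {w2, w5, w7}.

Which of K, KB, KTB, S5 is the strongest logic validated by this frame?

Symmetric (axiom B): yes — every pair in R has its reverse in R.
Reflexive (axiom T): yes — every world is R-related to itself.
Euclidean (axiom 5): yes — any two successors of a common world are R-related.
So F validates K, KB, KTB, S5. The strongest is S5.

S5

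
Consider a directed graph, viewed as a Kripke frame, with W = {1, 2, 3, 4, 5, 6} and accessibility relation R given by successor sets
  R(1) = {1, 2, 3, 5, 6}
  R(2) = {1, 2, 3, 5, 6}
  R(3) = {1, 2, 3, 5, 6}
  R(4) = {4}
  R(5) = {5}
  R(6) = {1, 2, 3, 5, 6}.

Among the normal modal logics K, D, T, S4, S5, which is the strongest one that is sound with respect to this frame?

Serial (axiom D): yes — every world has a successor (e.g. 1 R 1).
Reflexive (axiom T): yes — every world is R-related to itself.
Transitive (axiom 4): yes — every two-step R-path is closed by a direct edge.
Euclidean (axiom 5): no — 1 R 5 and 1 R 2, but not 5 R 2.
So F validates K, D, T, S4; S5 would additionally require R to be Euclidean. The strongest is S4.

S4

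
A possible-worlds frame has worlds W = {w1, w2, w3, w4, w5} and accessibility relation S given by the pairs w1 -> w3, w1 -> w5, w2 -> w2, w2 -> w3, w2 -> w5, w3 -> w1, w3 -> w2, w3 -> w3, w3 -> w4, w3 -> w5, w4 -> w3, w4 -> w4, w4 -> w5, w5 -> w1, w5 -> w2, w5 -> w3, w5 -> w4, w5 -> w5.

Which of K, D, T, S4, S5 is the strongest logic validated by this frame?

Serial (axiom D): yes — every world has a successor (e.g. w1 S w3).
Reflexive (axiom T): no — w1 is not related to itself.
Transitive (axiom 4): no — w1 S w3 and w3 S w2, but not w1 S w2.
Euclidean (axiom 5): no — w3 S w1 and w3 S w2, but not w1 S w2.
So F validates K, D; T would additionally require S to be reflexive. The strongest is D.

D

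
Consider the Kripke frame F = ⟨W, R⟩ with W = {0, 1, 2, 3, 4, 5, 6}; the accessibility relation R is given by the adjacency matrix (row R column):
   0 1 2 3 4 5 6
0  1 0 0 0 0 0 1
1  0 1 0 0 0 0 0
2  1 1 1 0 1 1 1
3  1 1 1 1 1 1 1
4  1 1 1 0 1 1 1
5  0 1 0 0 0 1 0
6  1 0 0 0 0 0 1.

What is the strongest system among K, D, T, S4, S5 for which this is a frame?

S4

Serial (axiom D): yes — every world has a successor (e.g. 0 R 0).
Reflexive (axiom T): yes — every world is R-related to itself.
Transitive (axiom 4): yes — every two-step R-path is closed by a direct edge.
Euclidean (axiom 5): no — 2 R 0 and 2 R 1, but not 0 R 1.
So F validates K, D, T, S4; S5 would additionally require R to be Euclidean. The strongest is S4.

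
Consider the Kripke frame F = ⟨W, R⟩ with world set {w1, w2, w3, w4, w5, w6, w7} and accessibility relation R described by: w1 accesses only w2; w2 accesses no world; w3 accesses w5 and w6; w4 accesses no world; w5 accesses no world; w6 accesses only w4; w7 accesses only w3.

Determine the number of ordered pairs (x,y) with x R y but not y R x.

5

Enumerating: (w1,w2), (w3,w5), (w3,w6), (w6,w4), (w7,w3).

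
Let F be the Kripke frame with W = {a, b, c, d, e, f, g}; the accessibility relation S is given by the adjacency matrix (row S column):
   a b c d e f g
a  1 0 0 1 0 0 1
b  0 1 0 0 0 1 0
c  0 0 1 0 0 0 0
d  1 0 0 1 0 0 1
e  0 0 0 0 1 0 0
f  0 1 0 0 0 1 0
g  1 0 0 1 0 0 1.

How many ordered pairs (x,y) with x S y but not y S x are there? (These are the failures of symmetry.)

0

S is symmetric; there are no such tuples.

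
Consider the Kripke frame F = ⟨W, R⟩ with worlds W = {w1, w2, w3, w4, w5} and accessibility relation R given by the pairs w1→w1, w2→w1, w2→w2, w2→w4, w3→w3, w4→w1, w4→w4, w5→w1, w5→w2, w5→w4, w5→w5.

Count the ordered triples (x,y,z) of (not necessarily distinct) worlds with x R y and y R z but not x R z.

R is transitive; there are no such tuples.

0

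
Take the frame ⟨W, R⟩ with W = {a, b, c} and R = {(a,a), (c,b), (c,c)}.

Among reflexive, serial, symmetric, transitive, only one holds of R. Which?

Reflexive: no — b is not related to itself.
Serial: no — b has no R-successor.
Symmetric: no — c R b but not b R c.
Transitive: yes — every two-step R-path is closed by a direct edge.
Only transitive holds.

transitive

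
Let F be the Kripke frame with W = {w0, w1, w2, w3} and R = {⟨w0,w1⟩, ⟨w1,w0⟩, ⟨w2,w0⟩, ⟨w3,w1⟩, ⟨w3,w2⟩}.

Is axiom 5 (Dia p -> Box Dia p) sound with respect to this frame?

Axiom 5 corresponds to the accessibility relation being Euclidean.
Euclidean: no — w3 R w1 and w3 R w2, but not w1 R w2.

No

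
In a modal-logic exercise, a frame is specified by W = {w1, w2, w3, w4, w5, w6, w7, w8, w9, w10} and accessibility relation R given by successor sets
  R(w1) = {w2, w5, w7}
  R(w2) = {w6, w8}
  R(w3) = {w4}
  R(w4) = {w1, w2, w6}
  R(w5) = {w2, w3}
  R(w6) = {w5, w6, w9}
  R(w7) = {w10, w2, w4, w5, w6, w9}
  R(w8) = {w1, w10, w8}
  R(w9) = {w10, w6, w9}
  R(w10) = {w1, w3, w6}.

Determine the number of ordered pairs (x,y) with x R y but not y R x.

24

Enumerating: (w1,w2), (w1,w5), (w1,w7), (w10,w1), (w10,w3), (w10,w6), (w2,w6), (w2,w8), (w3,w4), (w4,w1), (w4,w2), (w4,w6), … and 12 more.
Total: 24.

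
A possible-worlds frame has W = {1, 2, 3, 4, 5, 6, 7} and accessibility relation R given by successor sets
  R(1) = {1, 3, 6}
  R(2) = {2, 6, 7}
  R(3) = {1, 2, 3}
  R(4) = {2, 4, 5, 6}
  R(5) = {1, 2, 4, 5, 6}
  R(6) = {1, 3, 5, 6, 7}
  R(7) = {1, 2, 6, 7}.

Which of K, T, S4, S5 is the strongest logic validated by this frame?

T

Reflexive (axiom T): yes — every world is R-related to itself.
Transitive (axiom 4): no — 1 R 3 and 3 R 2, but not 1 R 2.
Euclidean (axiom 5): no — 1 R 3 and 1 R 6, but not 3 R 6.
So F validates K, T; S4 would additionally require R to be transitive. The strongest is T.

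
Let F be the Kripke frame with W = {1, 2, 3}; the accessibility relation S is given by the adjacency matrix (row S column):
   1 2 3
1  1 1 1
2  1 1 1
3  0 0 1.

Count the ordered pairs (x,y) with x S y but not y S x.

2

Enumerating: (1,3), (2,3).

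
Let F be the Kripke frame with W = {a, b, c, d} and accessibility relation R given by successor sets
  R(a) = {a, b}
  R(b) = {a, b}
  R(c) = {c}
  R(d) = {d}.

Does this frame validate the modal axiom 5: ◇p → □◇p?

Yes

The schema 5 characterises exactly the Euclidean frames.
Euclidean: yes — any two successors of a common world are R-related.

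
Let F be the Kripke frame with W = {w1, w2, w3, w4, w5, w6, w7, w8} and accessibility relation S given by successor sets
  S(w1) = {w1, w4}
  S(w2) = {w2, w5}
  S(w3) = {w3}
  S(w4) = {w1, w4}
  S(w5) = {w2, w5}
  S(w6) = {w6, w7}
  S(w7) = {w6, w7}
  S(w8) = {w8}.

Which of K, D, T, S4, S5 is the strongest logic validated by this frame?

S5

Serial (axiom D): yes — every world has a successor (e.g. w1 S w1).
Reflexive (axiom T): yes — every world is S-related to itself.
Transitive (axiom 4): yes — every two-step S-path is closed by a direct edge.
Euclidean (axiom 5): yes — any two successors of a common world are S-related.
So F validates K, D, T, S4, S5. The strongest is S5.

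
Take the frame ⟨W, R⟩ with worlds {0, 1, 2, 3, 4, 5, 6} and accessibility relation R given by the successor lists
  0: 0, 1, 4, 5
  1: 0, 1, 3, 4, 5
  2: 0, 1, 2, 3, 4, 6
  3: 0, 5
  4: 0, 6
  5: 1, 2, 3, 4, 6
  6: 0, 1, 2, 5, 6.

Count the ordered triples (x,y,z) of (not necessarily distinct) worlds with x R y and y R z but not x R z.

40

Enumerating: (0,1,3), (0,4,6), (0,5,2), (0,5,3), (0,5,6), (1,4,6), (1,5,2), (1,5,6), (2,0,5), (2,1,5), (2,3,5), (2,6,5), … and 28 more.
Total: 40.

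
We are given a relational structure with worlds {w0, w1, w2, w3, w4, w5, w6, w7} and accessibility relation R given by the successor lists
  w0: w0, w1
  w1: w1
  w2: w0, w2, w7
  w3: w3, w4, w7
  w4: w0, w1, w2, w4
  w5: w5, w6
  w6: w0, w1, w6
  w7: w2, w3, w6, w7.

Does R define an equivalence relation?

No

Reflexive: yes — every world is R-related to itself.
Symmetric: no — w0 R w1 but not w1 R w0.
Transitive: no — w2 R w0 and w0 R w1, but not w2 R w1.
So R is not an equivalence relation.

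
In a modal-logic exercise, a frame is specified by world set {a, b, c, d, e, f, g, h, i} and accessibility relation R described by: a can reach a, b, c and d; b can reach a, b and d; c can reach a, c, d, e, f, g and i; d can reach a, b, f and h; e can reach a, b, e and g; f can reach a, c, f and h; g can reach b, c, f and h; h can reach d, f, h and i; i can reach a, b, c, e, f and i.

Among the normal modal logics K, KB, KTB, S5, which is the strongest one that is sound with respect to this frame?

K

Symmetric (axiom B): no — c R d but not d R c.
Reflexive (axiom T): no — d is not related to itself.
Euclidean (axiom 5): no — a R b and a R c, but not b R c.
So F validates K; KB would additionally require R to be symmetric. The strongest is K.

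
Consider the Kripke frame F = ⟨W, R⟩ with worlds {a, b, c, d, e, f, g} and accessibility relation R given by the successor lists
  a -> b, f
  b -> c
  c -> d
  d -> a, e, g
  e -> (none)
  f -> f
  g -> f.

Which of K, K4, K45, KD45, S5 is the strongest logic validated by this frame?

K

Transitive (axiom 4): no — a R b and b R c, but not a R c.
Euclidean (axiom 5): no — a R b and a R f, but not b R f.
Serial (axiom D): no — e has no R-successor.
Reflexive (axiom T): no — a is not related to itself.
So F validates K; K4 would additionally require R to be transitive. The strongest is K.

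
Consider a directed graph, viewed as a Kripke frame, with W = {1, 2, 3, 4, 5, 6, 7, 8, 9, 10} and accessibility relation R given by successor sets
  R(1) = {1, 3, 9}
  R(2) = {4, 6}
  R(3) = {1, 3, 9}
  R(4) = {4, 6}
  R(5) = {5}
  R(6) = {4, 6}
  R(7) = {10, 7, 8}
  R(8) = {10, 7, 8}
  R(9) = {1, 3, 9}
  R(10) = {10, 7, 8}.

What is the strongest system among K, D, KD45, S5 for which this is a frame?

Serial (axiom D): yes — every world has a successor (e.g. 1 R 1).
Transitive (axiom 4): yes — every two-step R-path is closed by a direct edge.
Euclidean (axiom 5): yes — any two successors of a common world are R-related.
Reflexive (axiom T): no — 2 is not related to itself.
So F validates K, D, KD45; S5 would additionally require R to be reflexive. The strongest is KD45.

KD45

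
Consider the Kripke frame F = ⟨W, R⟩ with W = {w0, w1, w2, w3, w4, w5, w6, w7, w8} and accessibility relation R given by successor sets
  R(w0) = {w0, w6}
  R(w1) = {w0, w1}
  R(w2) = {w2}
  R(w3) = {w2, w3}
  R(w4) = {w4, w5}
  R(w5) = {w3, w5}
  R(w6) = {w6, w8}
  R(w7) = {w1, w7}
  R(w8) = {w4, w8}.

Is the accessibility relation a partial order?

Reflexive: yes — every world is R-related to itself.
Transitive: no — w0 R w6 and w6 R w8, but not w0 R w8.
Antisymmetric: yes — no distinct pair is related both ways.
So R is not a partial order.

No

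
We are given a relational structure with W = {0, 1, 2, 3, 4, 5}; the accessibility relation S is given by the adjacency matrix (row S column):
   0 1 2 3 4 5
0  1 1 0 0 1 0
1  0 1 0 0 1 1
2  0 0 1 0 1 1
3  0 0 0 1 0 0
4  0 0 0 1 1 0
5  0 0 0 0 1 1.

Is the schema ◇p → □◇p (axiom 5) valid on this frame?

By correspondence theory, 5 is valid on a frame iff S is Euclidean.
Euclidean: no — 0 S 4 and 0 S 1, but not 4 S 1.

No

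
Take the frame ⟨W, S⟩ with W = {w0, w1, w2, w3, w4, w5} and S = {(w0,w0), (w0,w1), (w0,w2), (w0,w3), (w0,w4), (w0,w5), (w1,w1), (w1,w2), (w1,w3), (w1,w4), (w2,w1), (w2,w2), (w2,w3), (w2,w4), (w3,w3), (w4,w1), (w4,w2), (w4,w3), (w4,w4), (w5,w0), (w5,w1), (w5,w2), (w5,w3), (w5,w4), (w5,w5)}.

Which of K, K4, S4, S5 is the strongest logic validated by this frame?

Transitive (axiom 4): yes — every two-step S-path is closed by a direct edge.
Reflexive (axiom T): yes — every world is S-related to itself.
Euclidean (axiom 5): no — w0 S w1 and w0 S w5, but not w1 S w5.
So F validates K, K4, S4; S5 would additionally require S to be Euclidean. The strongest is S4.

S4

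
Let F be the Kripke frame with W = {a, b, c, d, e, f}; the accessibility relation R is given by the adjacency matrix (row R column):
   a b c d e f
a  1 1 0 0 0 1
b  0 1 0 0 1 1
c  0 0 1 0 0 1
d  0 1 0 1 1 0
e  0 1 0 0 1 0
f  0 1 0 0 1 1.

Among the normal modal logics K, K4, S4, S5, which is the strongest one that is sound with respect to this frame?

K

Transitive (axiom 4): no — a R b and b R e, but not a R e.
Reflexive (axiom T): yes — every world is R-related to itself.
Euclidean (axiom 5): no — b R e and b R f, but not e R f.
So F validates K; K4 would additionally require R to be transitive. The strongest is K.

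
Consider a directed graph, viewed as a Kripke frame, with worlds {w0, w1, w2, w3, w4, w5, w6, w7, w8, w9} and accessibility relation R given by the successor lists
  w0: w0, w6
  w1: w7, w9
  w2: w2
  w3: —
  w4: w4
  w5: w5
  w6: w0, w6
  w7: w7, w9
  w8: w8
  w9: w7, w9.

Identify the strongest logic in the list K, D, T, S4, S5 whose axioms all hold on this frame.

Serial (axiom D): no — w3 has no R-successor.
Reflexive (axiom T): no — w1 is not related to itself.
Transitive (axiom 4): yes — every two-step R-path is closed by a direct edge.
Euclidean (axiom 5): yes — any two successors of a common world are R-related.
So F validates K; D would additionally require R to be serial. The strongest is K.

K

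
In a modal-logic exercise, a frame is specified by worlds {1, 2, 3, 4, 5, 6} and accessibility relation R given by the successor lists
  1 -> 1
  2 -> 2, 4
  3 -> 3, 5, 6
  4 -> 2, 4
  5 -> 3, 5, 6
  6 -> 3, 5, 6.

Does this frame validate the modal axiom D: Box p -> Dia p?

Yes

By correspondence theory, D is valid on a frame iff R is serial.
Serial: yes — every world has a successor (e.g. 1 R 1).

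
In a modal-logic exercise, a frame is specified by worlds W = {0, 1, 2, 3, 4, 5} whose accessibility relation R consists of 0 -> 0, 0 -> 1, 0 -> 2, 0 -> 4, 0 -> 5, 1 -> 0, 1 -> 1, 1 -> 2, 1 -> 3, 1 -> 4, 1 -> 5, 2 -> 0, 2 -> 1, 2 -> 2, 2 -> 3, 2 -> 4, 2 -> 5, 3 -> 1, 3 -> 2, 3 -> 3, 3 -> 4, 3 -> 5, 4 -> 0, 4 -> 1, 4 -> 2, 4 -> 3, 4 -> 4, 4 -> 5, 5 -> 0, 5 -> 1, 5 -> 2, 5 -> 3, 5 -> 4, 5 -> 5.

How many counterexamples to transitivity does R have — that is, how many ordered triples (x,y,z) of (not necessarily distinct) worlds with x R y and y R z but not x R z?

8

Enumerating: (0,1,3), (0,2,3), (0,4,3), (0,5,3), (3,1,0), (3,2,0), (3,4,0), (3,5,0).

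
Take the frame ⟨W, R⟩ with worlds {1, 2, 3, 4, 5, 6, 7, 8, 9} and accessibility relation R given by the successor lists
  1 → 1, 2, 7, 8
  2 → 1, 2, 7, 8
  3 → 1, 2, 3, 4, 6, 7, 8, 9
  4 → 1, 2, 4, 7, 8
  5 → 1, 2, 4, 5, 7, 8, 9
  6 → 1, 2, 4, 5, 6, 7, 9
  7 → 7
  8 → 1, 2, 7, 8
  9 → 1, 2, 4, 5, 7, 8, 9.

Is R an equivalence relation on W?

No

Reflexive: yes — every world is R-related to itself.
Symmetric: no — 1 R 7 but not 7 R 1.
Transitive: no — 3 R 6 and 6 R 5, but not 3 R 5.
So R is not an equivalence relation.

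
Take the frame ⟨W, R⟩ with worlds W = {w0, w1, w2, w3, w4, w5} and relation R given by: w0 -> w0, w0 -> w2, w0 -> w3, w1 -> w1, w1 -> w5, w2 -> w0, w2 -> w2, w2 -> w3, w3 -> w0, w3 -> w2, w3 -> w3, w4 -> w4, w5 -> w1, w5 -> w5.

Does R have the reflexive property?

Reflexive: yes — every world is R-related to itself.

Yes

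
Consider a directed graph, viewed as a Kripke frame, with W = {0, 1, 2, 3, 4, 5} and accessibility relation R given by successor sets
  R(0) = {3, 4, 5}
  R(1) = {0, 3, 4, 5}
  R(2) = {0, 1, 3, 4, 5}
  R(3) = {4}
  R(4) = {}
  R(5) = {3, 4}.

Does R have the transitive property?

Transitive: yes — every two-step R-path is closed by a direct edge.

Yes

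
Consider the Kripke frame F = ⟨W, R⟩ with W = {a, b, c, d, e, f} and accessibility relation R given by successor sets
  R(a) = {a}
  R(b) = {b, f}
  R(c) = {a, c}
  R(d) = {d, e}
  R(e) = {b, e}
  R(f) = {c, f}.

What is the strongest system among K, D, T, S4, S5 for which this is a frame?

Serial (axiom D): yes — every world has a successor (e.g. a R a).
Reflexive (axiom T): yes — every world is R-related to itself.
Transitive (axiom 4): no — b R f and f R c, but not b R c.
Euclidean (axiom 5): no — b R f and b R b, but not f R b.
So F validates K, D, T; S4 would additionally require R to be transitive. The strongest is T.

T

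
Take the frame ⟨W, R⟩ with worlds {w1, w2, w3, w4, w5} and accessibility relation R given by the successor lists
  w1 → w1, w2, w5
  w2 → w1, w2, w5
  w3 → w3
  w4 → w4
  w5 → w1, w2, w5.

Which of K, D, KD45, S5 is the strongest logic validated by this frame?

Serial (axiom D): yes — every world has a successor (e.g. w1 R w1).
Transitive (axiom 4): yes — every two-step R-path is closed by a direct edge.
Euclidean (axiom 5): yes — any two successors of a common world are R-related.
Reflexive (axiom T): yes — every world is R-related to itself.
So F validates K, D, KD45, S5. The strongest is S5.

S5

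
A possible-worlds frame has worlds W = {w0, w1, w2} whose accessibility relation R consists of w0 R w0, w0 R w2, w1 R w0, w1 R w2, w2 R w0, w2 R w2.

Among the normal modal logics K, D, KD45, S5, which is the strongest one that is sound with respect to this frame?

KD45

Serial (axiom D): yes — every world has a successor (e.g. w0 R w0).
Transitive (axiom 4): yes — every two-step R-path is closed by a direct edge.
Euclidean (axiom 5): yes — any two successors of a common world are R-related.
Reflexive (axiom T): no — w1 is not related to itself.
So F validates K, D, KD45; S5 would additionally require R to be reflexive. The strongest is KD45.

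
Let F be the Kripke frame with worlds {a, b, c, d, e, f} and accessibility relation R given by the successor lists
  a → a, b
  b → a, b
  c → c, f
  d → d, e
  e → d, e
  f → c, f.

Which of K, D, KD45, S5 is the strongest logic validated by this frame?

S5

Serial (axiom D): yes — every world has a successor (e.g. a R a).
Transitive (axiom 4): yes — every two-step R-path is closed by a direct edge.
Euclidean (axiom 5): yes — any two successors of a common world are R-related.
Reflexive (axiom T): yes — every world is R-related to itself.
So F validates K, D, KD45, S5. The strongest is S5.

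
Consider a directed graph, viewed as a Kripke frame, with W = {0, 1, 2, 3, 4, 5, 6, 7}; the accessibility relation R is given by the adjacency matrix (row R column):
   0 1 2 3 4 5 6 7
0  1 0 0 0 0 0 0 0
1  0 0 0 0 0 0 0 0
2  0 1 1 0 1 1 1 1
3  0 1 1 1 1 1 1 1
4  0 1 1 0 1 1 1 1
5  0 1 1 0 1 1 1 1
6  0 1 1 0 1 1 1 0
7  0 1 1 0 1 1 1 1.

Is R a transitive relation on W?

Transitive: no — 6 R 2 and 2 R 7, but not 6 R 7.

No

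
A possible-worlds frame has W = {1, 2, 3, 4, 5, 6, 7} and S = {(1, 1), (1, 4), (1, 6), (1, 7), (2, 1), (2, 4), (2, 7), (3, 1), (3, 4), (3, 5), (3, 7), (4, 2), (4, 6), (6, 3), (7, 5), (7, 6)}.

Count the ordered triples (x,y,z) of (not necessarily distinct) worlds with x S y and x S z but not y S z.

Enumerating: (1,4,1), (1,4,4), (1,4,7), (1,6,1), (1,6,4), (1,6,6), (1,6,7), (1,7,1), (1,7,4), (1,7,7), (2,4,1), (2,4,4), … and 25 more.
Total: 37.

37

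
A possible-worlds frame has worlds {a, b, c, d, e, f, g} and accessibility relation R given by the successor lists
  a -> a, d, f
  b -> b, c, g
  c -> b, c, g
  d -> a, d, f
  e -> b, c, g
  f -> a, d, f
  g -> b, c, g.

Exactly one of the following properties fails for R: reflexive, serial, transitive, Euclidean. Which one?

Reflexive: no — e is not related to itself.
Serial: yes — every world has a successor (e.g. a R a).
Transitive: yes — every two-step R-path is closed by a direct edge.
Euclidean: yes — any two successors of a common world are R-related.
Only reflexive fails.

reflexive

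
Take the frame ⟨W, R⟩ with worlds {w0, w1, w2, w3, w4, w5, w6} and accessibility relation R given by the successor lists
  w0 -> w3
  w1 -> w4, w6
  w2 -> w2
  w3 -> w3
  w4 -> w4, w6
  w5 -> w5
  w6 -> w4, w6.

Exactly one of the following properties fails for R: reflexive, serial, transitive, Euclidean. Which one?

reflexive

Reflexive: no — w0 is not related to itself.
Serial: yes — every world has a successor (e.g. w0 R w3).
Transitive: yes — every two-step R-path is closed by a direct edge.
Euclidean: yes — any two successors of a common world are R-related.
Only reflexive fails.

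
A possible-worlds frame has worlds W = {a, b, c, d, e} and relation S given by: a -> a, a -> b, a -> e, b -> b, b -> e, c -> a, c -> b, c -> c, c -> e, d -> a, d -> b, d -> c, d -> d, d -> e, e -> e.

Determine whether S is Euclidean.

Euclidean: no — a S e and a S b, but not e S b.

No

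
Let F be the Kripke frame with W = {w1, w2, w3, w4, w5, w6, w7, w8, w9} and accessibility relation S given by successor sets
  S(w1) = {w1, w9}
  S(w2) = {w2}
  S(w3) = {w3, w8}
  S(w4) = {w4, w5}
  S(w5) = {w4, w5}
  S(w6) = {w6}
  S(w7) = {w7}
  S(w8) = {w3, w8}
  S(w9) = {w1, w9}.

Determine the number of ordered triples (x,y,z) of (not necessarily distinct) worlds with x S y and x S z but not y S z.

S is Euclidean; there are no such tuples.

0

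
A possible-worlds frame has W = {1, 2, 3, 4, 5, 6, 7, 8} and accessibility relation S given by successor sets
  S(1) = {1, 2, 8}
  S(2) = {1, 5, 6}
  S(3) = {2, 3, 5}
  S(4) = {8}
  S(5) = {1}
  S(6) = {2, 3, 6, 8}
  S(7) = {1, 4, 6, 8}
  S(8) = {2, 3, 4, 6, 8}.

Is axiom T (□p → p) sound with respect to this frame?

Axiom T corresponds to the accessibility relation being reflexive.
Reflexive: no — 2 is not related to itself.

No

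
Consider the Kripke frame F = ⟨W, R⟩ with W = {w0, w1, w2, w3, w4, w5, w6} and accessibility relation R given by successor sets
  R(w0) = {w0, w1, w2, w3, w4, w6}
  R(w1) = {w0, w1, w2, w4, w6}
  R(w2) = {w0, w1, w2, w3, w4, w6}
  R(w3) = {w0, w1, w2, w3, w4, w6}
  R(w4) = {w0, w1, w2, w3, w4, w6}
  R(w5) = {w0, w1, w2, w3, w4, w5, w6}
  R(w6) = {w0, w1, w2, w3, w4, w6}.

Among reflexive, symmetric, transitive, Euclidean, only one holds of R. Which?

reflexive

Reflexive: yes — every world is R-related to itself.
Symmetric: no — w3 R w1 but not w1 R w3.
Transitive: no — w1 R w0 and w0 R w3, but not w1 R w3.
Euclidean: no — w0 R w1 and w0 R w3, but not w1 R w3.
Only reflexive holds.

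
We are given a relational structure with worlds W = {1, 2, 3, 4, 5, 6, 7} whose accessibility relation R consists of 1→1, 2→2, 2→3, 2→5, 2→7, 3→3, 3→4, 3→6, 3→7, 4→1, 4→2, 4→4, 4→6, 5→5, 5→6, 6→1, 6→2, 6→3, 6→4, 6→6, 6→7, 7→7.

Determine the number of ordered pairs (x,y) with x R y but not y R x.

11

Enumerating: (2,3), (2,5), (2,7), (3,4), (3,7), (4,1), (4,2), (5,6), (6,1), (6,2), (6,7).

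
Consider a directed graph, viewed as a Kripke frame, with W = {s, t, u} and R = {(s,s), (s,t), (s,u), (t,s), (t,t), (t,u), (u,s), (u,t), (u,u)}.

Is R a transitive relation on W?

Transitive: yes — every two-step R-path is closed by a direct edge.

Yes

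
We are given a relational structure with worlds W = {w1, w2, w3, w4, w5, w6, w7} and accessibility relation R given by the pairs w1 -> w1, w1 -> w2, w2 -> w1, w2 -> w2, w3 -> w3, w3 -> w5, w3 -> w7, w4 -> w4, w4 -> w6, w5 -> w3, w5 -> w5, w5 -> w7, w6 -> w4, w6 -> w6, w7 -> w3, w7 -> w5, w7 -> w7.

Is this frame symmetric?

Symmetric: yes — every pair in R has its reverse in R.

Yes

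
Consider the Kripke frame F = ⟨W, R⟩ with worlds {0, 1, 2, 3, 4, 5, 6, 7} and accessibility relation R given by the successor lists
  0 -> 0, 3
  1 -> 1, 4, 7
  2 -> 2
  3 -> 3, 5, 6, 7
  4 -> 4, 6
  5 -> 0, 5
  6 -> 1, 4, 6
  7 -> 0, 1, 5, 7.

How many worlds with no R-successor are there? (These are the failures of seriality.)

0

R is serial; there are no such worlds.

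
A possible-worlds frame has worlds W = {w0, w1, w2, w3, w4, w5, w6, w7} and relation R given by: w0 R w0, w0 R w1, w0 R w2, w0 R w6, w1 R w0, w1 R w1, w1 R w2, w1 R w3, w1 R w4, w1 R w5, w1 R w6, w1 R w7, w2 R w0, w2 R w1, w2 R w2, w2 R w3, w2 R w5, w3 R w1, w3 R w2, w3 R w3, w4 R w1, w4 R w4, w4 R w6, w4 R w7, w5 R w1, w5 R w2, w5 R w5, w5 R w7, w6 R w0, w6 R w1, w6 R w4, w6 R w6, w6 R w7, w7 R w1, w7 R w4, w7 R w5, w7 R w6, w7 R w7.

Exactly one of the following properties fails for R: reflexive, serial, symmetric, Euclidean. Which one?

Reflexive: yes — every world is R-related to itself.
Serial: yes — every world has a successor (e.g. w0 R w0).
Symmetric: yes — every pair in R has its reverse in R.
Euclidean: no — w0 R w2 and w0 R w6, but not w2 R w6.
Only Euclidean fails.

Euclidean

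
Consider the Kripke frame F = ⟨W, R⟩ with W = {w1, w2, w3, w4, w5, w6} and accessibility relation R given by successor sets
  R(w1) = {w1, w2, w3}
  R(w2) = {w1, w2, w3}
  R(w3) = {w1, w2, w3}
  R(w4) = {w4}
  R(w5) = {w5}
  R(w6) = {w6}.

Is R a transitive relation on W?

Transitive: yes — every two-step R-path is closed by a direct edge.

Yes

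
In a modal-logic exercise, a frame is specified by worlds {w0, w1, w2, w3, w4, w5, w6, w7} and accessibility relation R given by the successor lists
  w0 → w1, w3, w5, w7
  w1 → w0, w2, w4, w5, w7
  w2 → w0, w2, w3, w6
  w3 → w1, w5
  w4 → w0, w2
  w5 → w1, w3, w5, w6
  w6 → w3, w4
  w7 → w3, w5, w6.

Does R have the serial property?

Yes

Serial: yes — every world has a successor (e.g. w0 R w1).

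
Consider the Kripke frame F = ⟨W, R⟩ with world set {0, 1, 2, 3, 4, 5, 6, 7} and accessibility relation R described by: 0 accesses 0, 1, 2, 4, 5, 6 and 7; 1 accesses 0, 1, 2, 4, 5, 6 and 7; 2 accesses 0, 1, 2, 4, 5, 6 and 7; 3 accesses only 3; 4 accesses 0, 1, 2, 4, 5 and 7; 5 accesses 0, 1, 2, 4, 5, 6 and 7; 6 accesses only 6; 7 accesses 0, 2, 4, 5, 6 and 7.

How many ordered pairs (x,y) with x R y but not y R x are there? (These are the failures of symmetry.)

6

Enumerating: (0,6), (1,6), (1,7), (2,6), (5,6), (7,6).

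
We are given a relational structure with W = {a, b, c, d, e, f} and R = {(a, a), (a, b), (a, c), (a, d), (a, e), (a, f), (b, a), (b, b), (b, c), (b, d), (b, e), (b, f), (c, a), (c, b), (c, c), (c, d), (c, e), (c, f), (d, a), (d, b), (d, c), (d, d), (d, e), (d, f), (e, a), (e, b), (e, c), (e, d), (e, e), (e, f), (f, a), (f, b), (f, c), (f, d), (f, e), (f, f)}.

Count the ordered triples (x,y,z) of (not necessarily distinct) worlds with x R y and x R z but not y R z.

0

R is Euclidean; there are no such tuples.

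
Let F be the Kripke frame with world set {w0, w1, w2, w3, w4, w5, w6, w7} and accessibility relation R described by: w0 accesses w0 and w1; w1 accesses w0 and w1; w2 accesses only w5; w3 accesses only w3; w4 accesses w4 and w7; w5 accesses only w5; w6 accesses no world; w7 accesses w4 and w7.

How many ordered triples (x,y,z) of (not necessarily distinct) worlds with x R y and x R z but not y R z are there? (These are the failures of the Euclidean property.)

0

R is Euclidean; there are no such tuples.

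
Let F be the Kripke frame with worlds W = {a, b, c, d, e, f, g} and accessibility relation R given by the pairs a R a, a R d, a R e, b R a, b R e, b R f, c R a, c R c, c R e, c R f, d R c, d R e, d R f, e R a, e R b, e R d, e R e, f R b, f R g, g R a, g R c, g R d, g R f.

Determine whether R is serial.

Serial: yes — every world has a successor (e.g. a R a).

Yes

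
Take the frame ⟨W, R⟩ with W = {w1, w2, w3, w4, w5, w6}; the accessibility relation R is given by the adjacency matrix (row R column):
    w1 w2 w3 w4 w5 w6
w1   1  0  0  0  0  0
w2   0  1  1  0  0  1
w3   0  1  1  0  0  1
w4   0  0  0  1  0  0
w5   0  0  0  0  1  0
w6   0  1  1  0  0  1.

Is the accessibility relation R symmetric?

Symmetric: yes — every pair in R has its reverse in R.

Yes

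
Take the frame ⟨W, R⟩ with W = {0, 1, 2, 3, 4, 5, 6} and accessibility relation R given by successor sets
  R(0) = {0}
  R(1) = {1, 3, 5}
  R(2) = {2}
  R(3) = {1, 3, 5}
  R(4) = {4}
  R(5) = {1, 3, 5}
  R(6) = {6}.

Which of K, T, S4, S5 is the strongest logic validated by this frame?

Reflexive (axiom T): yes — every world is R-related to itself.
Transitive (axiom 4): yes — every two-step R-path is closed by a direct edge.
Euclidean (axiom 5): yes — any two successors of a common world are R-related.
So F validates K, T, S4, S5. The strongest is S5.

S5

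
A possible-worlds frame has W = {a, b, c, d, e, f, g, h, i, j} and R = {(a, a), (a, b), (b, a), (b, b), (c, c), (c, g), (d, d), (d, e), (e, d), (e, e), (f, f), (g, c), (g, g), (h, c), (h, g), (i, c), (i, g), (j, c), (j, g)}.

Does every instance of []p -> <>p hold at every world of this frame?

Yes

The schema D characterises exactly the serial frames.
Serial: yes — every world has a successor (e.g. a R a).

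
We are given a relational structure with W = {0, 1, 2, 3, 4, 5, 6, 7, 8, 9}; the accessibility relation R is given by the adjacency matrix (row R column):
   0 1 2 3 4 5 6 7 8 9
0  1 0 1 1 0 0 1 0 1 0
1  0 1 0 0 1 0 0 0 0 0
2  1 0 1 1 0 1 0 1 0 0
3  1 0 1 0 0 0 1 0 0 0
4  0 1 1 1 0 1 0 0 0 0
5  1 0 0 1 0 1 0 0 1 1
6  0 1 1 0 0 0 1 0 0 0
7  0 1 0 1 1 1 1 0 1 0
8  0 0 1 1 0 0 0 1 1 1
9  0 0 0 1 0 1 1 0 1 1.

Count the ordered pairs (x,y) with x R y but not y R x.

22

Enumerating: (0,6), (0,8), (2,5), (2,7), (3,6), (4,2), (4,3), (4,5), (5,0), (5,3), (5,8), (6,1), … and 10 more.
Total: 22.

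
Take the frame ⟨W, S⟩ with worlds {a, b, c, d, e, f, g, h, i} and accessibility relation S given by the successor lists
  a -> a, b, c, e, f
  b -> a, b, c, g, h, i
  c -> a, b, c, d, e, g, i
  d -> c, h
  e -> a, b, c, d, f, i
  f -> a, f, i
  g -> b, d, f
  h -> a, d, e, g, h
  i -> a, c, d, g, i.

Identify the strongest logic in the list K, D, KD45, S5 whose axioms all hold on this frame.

D

Serial (axiom D): yes — every world has a successor (e.g. a S a).
Transitive (axiom 4): no — a S b and b S g, but not a S g.
Euclidean (axiom 5): no — a S b and a S e, but not b S e.
Reflexive (axiom T): no — d is not related to itself.
So F validates K, D; KD45 would additionally require S to be Euclidean and transitive. The strongest is D.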